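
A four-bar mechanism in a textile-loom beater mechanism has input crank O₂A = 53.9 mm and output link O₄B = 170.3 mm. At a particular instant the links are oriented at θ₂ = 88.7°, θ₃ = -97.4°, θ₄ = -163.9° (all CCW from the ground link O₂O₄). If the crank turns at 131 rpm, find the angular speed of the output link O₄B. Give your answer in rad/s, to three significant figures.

0.503

ω₂ = 13.72 rad/s (from 131 rpm).
Differentiating the loop-closure r₂e^{iθ₂}+r₃e^{iθ₃}=r₁+r₄e^{iθ₄} gives r₂ω₂e^{iθ₂}+r₃ω₃e^{iθ₃}=r₄ω₄e^{iθ₄}.
Eliminating the other unknown: ω₄ = r₂ω₂ sin(θ₂−θ₃) / [r₄ sin(θ₄−θ₃)].
Numerator sine = -0.10626; denominator sine = -0.91706.
Result = 0.0539·13.72·(-0.10626) / (0.1703·(-0.91706)) = +0.50311 rad/s; magnitude 0.50311 rad/s.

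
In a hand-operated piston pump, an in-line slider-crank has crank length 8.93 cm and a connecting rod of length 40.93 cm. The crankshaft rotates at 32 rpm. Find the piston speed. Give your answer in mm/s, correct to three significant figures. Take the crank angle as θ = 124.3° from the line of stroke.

216

ω = 2π·32/60 = 3.351 rad/s
For an in-line slider-crank, x = r cosθ + √(L² − r² sin²θ), so v = −rω sinθ·[1 + r cosθ/√(L² − r² sin²θ)].
With r = 0.0893 m, L = 0.4093 m, θ = 124.3°: √(L² − r² sin²θ) = 0.4026 m.
v = −0.0893·3.351·0.82610·[1 + 0.0893·-0.56353/0.4026] = -0.21631 m/s.
|v| = 0.21631 m/s = 216.31 mm/s.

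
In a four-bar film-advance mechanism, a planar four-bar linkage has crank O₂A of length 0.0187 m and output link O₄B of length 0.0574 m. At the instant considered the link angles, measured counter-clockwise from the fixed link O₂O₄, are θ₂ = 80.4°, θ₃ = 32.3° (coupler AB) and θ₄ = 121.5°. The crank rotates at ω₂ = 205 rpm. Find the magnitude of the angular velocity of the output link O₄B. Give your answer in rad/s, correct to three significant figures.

5.21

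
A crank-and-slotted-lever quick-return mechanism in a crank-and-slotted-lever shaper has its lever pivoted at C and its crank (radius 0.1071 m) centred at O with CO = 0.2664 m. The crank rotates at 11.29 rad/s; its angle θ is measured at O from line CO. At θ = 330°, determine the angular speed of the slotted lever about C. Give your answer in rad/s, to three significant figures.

3.10

ω = 11.29 rad/s
Crank pin A relative to C: A = (d + r cosθ, r sinθ); lever angle φ = atan2(r sinθ, d + r cosθ).
Differentiating tanφ: φ̇ = rω(d cosθ + r)/(d² + r² + 2dr cosθ).
d² + r² + 2dr cosθ = |CA|² = 0.131857 m²;  d cosθ + r = +0.33781 m.
|ω_lever| = |0.1071·11.29·+0.33781| / 0.131857 = 3.0978 rad/s.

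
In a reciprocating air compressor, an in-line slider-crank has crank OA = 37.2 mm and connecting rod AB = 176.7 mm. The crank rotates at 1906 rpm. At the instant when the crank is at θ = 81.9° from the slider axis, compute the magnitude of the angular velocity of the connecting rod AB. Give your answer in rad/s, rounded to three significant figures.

6.05

ω = 199.6 rad/s (converted from 1906 rpm).
The rod makes angle φ with the slider axis where L sinφ = r sinθ; differentiating, L cosφ·φ̇ = r ω cosθ.
L cosφ = √(L² − r² sin²θ) = 0.17282 m.
|ω_rod| = r ω |cosθ| / √(L² − r² sin²θ) = 0.0372·199.6·0.14090/0.17282 = 6.0536 rad/s.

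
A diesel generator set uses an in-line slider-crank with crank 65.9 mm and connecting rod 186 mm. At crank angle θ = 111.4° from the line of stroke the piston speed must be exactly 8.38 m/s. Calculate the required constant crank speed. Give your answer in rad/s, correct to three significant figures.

For an in-line slider-crank, |v_piston| = rω|sinθ|·[1 + r cosθ/√(L² − r² sin²θ)].
With r = 0.0659 m, L = 0.186 m, θ = 111.4°: the bracketed kinematic factor |dx/dθ| = 0.052954 m.
ω = v/|dx/dθ| = 8.38/0.052954 = 158.25 rad/s.

158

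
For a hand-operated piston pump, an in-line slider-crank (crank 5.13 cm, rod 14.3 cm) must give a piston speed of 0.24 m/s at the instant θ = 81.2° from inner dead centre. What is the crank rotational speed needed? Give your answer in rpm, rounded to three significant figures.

42.7

For an in-line slider-crank, |v_piston| = rω|sinθ|·[1 + r cosθ/√(L² − r² sin²θ)].
With r = 0.0513 m, L = 0.143 m, θ = 81.2°: the bracketed kinematic factor |dx/dθ| = 0.053672 m.
ω = v/|dx/dθ| = 0.24/0.053672 = 4.4716 rad/s.
N = 60ω/(2π) = 42.701 rpm.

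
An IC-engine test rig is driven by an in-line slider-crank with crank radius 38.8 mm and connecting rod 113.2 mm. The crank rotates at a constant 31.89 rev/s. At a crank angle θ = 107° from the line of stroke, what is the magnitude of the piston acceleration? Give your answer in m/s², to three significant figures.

ω = 2π·31.9 = 200.4 rad/s
x(θ) = r cosθ + √(L² − r² sin²θ); with ω constant, a = ω²·d²x/dθ².
d²x/dθ² = −r cosθ − r²(cos2θ)/√u − r⁴ sin²2θ/(4u^{3/2}),  u = L² − r² sin²θ = 0.0114375 m².
Substituting r = 0.0388 m, L = 0.1132 m, θ = 107°: d²x/dθ² = +0.022869 m.
a = ω²·d²x/dθ² = (200.4)²·(+0.022869) = +918.16 m/s²;  |a| = 918.16 m/s².

918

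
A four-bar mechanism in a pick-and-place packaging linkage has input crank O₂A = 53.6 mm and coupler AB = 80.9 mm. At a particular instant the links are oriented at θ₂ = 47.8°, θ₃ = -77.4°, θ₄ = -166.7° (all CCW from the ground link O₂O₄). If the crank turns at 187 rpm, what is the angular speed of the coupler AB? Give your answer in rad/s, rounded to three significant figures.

7.35

ω₂ = 19.58 rad/s (from 187 rpm).
Differentiating the loop-closure r₂e^{iθ₂}+r₃e^{iθ₃}=r₁+r₄e^{iθ₄} gives r₂ω₂e^{iθ₂}+r₃ω₃e^{iθ₃}=r₄ω₄e^{iθ₄}.
Eliminating the other unknown: ω₃ = r₂ω₂ sin(θ₄−θ₂) / [r₃ sin(θ₃−θ₄)].
Numerator sine = +0.56641; denominator sine = +0.99993.
Result = 0.0536·19.58·(+0.56641) / (0.0809·(+0.99993)) = +7.3493 rad/s; magnitude 7.3493 rad/s.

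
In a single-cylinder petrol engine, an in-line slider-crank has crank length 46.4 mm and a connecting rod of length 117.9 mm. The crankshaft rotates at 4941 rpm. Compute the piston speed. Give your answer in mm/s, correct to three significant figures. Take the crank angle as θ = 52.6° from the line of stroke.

ω = 2π·4941/60 = 517.4 rad/s
For an in-line slider-crank, x = r cosθ + √(L² − r² sin²θ), so v = −rω sinθ·[1 + r cosθ/√(L² − r² sin²θ)].
With r = 0.0464 m, L = 0.1179 m, θ = 52.6°: √(L² − r² sin²θ) = 0.11199 m.
v = −0.0464·517.4·0.79441·[1 + 0.0464·0.60738/0.11199] = -23.872 m/s.
|v| = 23.872 m/s = 23872 mm/s.

23900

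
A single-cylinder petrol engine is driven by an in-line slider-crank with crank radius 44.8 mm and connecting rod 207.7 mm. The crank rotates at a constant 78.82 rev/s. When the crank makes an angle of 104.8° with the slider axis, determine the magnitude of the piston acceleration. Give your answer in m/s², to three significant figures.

4910

ω = 2π·78.8 = 495.2 rad/s
x(θ) = r cosθ + √(L² − r² sin²θ); with ω constant, a = ω²·d²x/dθ².
d²x/dθ² = −r cosθ − r²(cos2θ)/√u − r⁴ sin²2θ/(4u^{3/2}),  u = L² − r² sin²θ = 0.0412632 m².
Substituting r = 0.0448 m, L = 0.2077 m, θ = 104.8°: d²x/dθ² = +0.020006 m.
a = ω²·d²x/dθ² = (495.2)²·(+0.020006) = +4906.6 m/s²;  |a| = 4906.6 m/s².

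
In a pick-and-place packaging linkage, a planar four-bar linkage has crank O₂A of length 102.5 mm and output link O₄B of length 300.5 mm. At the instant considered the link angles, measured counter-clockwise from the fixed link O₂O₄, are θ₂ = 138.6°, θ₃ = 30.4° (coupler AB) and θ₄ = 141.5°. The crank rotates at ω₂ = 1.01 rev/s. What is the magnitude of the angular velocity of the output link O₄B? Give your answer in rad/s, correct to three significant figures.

ω₂ = 6.346 rad/s (from 1.01 rev/s).
Differentiating the loop-closure r₂e^{iθ₂}+r₃e^{iθ₃}=r₁+r₄e^{iθ₄} gives r₂ω₂e^{iθ₂}+r₃ω₃e^{iθ₃}=r₄ω₄e^{iθ₄}.
Eliminating the other unknown: ω₄ = r₂ω₂ sin(θ₂−θ₃) / [r₄ sin(θ₄−θ₃)].
Numerator sine = +0.94997; denominator sine = +0.93295.
Result = 0.1025·6.346·(+0.94997) / (0.3005·(+0.93295)) = +2.2041 rad/s; magnitude 2.2041 rad/s.

2.20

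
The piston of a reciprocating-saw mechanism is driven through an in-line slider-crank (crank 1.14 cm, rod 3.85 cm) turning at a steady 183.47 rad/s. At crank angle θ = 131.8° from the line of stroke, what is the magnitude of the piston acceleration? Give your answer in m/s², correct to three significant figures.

ω = 183.5 rad/s
x(θ) = r cosθ + √(L² − r² sin²θ); with ω constant, a = ω²·d²x/dθ².
d²x/dθ² = −r cosθ − r²(cos2θ)/√u − r⁴ sin²2θ/(4u^{3/2}),  u = L² − r² sin²θ = 0.00141003 m².
Substituting r = 0.0114 m, L = 0.0385 m, θ = 131.8°: d²x/dθ² = +0.0079055 m.
a = ω²·d²x/dθ² = (183.5)²·(+0.0079055) = +266.11 m/s²;  |a| = 266.11 m/s².

266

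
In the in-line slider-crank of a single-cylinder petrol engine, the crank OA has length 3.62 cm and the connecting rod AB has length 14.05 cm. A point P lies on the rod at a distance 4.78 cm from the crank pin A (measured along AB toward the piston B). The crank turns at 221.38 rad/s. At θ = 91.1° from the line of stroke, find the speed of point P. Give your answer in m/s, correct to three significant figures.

8.00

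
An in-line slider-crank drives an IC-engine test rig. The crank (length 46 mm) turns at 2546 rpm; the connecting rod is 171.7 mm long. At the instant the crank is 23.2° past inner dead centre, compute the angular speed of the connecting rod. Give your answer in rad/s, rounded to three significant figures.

ω = 266.6 rad/s (converted from 2546 rpm).
The rod makes angle φ with the slider axis where L sinφ = r sinθ; differentiating, L cosφ·φ̇ = r ω cosθ.
L cosφ = √(L² − r² sin²θ) = 0.17074 m.
|ω_rod| = r ω |cosθ| / √(L² − r² sin²θ) = 0.046·266.6·0.91914/0.17074 = 66.022 rad/s.

66.0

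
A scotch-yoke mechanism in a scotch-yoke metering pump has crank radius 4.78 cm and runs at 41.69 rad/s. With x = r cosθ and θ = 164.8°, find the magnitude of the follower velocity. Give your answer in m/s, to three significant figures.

ω = 41.69 rad/s
x = r cosθ ⇒ ẋ = −rω sinθ.
|v| = rω|sinθ| = 0.0478·41.69·|sin 164.8°| = 0.52249 m/s.

0.522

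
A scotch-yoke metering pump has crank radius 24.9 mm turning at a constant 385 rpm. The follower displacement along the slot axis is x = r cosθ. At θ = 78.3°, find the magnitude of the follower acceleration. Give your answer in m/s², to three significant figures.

ω = 40.32 rad/s (from 385 rpm).
x = r cosθ ⇒ ẍ = −rω² cosθ (ω constant).
|a| = rω²|cosθ| = 0.0249·(40.32)²·|cos 78.3°| = 8.2076 m/s².

8.21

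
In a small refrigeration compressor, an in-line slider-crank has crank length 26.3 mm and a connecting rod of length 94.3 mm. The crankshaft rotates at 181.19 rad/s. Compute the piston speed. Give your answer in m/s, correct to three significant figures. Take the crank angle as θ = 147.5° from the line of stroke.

1.95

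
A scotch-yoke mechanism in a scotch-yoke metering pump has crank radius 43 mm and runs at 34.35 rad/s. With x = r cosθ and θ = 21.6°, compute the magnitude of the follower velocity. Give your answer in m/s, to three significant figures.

ω = 34.35 rad/s
x = r cosθ ⇒ ẋ = −rω sinθ.
|v| = rω|sinθ| = 0.043·34.35·|sin 21.6°| = 0.54374 m/s.

0.544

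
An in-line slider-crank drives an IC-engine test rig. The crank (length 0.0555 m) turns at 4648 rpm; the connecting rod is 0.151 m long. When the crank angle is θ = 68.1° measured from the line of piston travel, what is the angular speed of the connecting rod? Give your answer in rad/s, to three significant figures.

71.0

ω = 486.7 rad/s (converted from 4648 rpm).
The rod makes angle φ with the slider axis where L sinφ = r sinθ; differentiating, L cosφ·φ̇ = r ω cosθ.
L cosφ = √(L² − r² sin²θ) = 0.14195 m.
|ω_rod| = r ω |cosθ| / √(L² − r² sin²θ) = 0.0555·486.7·0.37299/0.14195 = 70.983 rad/s.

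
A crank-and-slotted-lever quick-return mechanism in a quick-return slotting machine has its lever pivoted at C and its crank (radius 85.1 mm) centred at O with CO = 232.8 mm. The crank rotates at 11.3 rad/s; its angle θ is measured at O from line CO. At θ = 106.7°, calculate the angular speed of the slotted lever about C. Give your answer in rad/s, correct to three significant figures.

ω = 11.3 rad/s
Crank pin A relative to C: A = (d + r cosθ, r sinθ); lever angle φ = atan2(r sinθ, d + r cosθ).
Differentiating tanφ: φ̇ = rω(d cosθ + r)/(d² + r² + 2dr cosθ).
d² + r² + 2dr cosθ = |CA|² = 0.0500519 m²;  d cosθ + r = +0.018202 m.
|ω_lever| = |0.0851·11.3·+0.018202| / 0.0500519 = 0.34972 rad/s.

0.350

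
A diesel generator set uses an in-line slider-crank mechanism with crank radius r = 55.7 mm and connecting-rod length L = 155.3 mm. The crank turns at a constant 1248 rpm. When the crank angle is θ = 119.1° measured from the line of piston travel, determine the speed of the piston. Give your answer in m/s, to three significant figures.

5.19

ω = 2π·1248/60 = 130.7 rad/s
For an in-line slider-crank, x = r cosθ + √(L² − r² sin²θ), so v = −rω sinθ·[1 + r cosθ/√(L² − r² sin²θ)].
With r = 0.0557 m, L = 0.1553 m, θ = 119.1°: √(L² − r² sin²θ) = 0.14748 m.
v = −0.0557·130.7·0.87377·[1 + 0.0557·-0.48634/0.14748] = -5.1923 m/s.
|v| = 5.1923 m/s.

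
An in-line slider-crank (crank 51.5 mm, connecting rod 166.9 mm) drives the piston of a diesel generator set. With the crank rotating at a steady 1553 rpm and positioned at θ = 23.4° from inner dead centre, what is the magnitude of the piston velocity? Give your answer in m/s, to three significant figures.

ω = 2π·1553/60 = 162.6 rad/s
For an in-line slider-crank, x = r cosθ + √(L² − r² sin²θ), so v = −rω sinθ·[1 + r cosθ/√(L² − r² sin²θ)].
With r = 0.0515 m, L = 0.1669 m, θ = 23.4°: √(L² − r² sin²θ) = 0.16564 m.
v = −0.0515·162.6·0.39715·[1 + 0.0515·0.91775/0.16564] = -4.2754 m/s.
|v| = 4.2754 m/s.

4.28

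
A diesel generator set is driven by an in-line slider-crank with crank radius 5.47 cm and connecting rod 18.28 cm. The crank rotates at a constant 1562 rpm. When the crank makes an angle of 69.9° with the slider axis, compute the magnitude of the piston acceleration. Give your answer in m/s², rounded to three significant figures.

159

ω = 2π·1562/60 = 163.6 rad/s
x(θ) = r cosθ + √(L² − r² sin²θ); with ω constant, a = ω²·d²x/dθ².
d²x/dθ² = −r cosθ − r²(cos2θ)/√u − r⁴ sin²2θ/(4u^{3/2}),  u = L² − r² sin²θ = 0.0307771 m².
Substituting r = 0.0547 m, L = 0.1828 m, θ = 69.9°: d²x/dθ² = -0.0059441 m.
a = ω²·d²x/dθ² = (163.6)²·(-0.0059441) = -159.04 m/s²;  |a| = 159.04 m/s².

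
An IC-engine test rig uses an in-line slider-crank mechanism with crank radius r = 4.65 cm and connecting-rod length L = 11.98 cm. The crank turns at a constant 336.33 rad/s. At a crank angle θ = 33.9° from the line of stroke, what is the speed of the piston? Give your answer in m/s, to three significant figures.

ω = 336.3 rad/s
For an in-line slider-crank, x = r cosθ + √(L² − r² sin²θ), so v = −rω sinθ·[1 + r cosθ/√(L² − r² sin²θ)].
With r = 0.0465 m, L = 0.1198 m, θ = 33.9°: √(L² − r² sin²θ) = 0.11696 m.
v = −0.0465·336.3·0.55775·[1 + 0.0465·0.83001/0.11696] = -11.601 m/s.
|v| = 11.601 m/s.

11.6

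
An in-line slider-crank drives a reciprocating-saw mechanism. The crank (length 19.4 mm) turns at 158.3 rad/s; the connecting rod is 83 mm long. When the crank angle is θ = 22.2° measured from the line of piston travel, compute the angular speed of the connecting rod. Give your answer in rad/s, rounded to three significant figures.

34.4

ω = 158.3 rad/s
The rod makes angle φ with the slider axis where L sinφ = r sinθ; differentiating, L cosφ·φ̇ = r ω cosθ.
L cosφ = √(L² − r² sin²θ) = 0.082676 m.
|ω_rod| = r ω |cosθ| / √(L² − r² sin²θ) = 0.0194·158.3·0.92587/0.082676 = 34.392 rad/s.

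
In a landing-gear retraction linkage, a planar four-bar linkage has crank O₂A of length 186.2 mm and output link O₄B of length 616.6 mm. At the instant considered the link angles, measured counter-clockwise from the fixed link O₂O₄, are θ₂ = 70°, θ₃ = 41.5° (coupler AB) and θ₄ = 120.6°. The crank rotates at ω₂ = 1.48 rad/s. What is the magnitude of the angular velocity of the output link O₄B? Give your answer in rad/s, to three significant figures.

0.217

ω₂ = 1.48 rad/s
Differentiating the loop-closure r₂e^{iθ₂}+r₃e^{iθ₃}=r₁+r₄e^{iθ₄} gives r₂ω₂e^{iθ₂}+r₃ω₃e^{iθ₃}=r₄ω₄e^{iθ₄}.
Eliminating the other unknown: ω₄ = r₂ω₂ sin(θ₂−θ₃) / [r₄ sin(θ₄−θ₃)].
Numerator sine = +0.47716; denominator sine = +0.98196.
Result = 0.1862·1.48·(+0.47716) / (0.6166·(+0.98196)) = +0.21717 rad/s; magnitude 0.21717 rad/s.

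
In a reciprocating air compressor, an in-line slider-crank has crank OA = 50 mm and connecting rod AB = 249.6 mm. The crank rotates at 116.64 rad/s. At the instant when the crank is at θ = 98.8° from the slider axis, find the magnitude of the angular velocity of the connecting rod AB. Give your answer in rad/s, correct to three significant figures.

3.65

ω = 116.6 rad/s
The rod makes angle φ with the slider axis where L sinφ = r sinθ; differentiating, L cosφ·φ̇ = r ω cosθ.
L cosφ = √(L² − r² sin²θ) = 0.24466 m.
|ω_rod| = r ω |cosθ| / √(L² − r² sin²θ) = 0.05·116.6·0.15299/0.24466 = 3.6467 rad/s.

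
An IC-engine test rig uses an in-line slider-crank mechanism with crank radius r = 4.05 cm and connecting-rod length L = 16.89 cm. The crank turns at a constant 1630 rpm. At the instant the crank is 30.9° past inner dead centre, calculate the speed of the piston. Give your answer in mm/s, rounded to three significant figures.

ω = 2π·1630/60 = 170.7 rad/s
For an in-line slider-crank, x = r cosθ + √(L² − r² sin²θ), so v = −rω sinθ·[1 + r cosθ/√(L² − r² sin²θ)].
With r = 0.0405 m, L = 0.1689 m, θ = 30.9°: √(L² − r² sin²θ) = 0.16761 m.
v = −0.0405·170.7·0.51354·[1 + 0.0405·0.85806/0.16761] = -4.2862 m/s.
|v| = 4.2862 m/s = 4286.2 mm/s.

4290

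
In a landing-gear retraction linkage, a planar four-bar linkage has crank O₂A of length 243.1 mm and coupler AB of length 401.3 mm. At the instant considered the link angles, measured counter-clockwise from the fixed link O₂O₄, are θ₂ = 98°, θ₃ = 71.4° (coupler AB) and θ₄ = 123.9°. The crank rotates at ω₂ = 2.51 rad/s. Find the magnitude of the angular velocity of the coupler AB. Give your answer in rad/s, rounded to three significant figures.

0.837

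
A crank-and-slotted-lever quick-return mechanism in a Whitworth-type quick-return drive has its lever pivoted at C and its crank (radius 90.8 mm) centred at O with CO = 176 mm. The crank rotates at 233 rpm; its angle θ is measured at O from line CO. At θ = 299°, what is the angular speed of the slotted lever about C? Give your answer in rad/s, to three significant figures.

7.13

ω = 24.4 rad/s (from 233 rpm).
Crank pin A relative to C: A = (d + r cosθ, r sinθ); lever angle φ = atan2(r sinθ, d + r cosθ).
Differentiating tanφ: φ̇ = rω(d cosθ + r)/(d² + r² + 2dr cosθ).
d² + r² + 2dr cosθ = |CA|² = 0.0547159 m²;  d cosθ + r = +0.17613 m.
|ω_lever| = |0.0908·24.4·+0.17613| / 0.0547159 = 7.1315 rad/s.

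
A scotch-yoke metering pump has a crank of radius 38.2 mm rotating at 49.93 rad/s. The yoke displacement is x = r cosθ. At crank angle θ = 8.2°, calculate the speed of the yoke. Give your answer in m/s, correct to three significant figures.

ω = 49.93 rad/s
x = r cosθ ⇒ ẋ = −rω sinθ.
|v| = rω|sinθ| = 0.0382·49.93·|sin 8.2°| = 0.27204 m/s.

0.272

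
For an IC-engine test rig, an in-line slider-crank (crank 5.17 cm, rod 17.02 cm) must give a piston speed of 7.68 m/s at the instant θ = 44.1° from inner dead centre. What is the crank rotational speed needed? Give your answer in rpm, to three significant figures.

1670

For an in-line slider-crank, |v_piston| = rω|sinθ|·[1 + r cosθ/√(L² − r² sin²θ)].
With r = 0.0517 m, L = 0.1702 m, θ = 44.1°: the bracketed kinematic factor |dx/dθ| = 0.044008 m.
ω = v/|dx/dθ| = 7.68/0.044008 = 174.51 rad/s.
N = 60ω/(2π) = 1666.5 rpm.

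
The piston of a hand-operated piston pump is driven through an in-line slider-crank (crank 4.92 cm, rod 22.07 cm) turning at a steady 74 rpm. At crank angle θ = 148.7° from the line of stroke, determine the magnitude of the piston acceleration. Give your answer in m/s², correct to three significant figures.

2.21

ω = 2π·74/60 = 7.749 rad/s
x(θ) = r cosθ + √(L² − r² sin²θ); with ω constant, a = ω²·d²x/dθ².
d²x/dθ² = −r cosθ − r²(cos2θ)/√u − r⁴ sin²2θ/(4u^{3/2}),  u = L² − r² sin²θ = 0.0480552 m².
Substituting r = 0.0492 m, L = 0.2207 m, θ = 148.7°: d²x/dθ² = +0.036848 m.
a = ω²·d²x/dθ² = (7.749)²·(+0.036848) = +2.2128 m/s²;  |a| = 2.2128 m/s².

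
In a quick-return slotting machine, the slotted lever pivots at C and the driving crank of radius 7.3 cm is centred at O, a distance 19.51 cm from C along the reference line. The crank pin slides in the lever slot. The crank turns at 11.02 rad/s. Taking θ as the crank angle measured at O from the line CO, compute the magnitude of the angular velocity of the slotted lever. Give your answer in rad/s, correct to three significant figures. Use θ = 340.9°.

ω = 11.02 rad/s
Crank pin A relative to C: A = (d + r cosθ, r sinθ); lever angle φ = atan2(r sinθ, d + r cosθ).
Differentiating tanφ: φ̇ = rω(d cosθ + r)/(d² + r² + 2dr cosθ).
d² + r² + 2dr cosθ = |CA|² = 0.0703095 m²;  d cosθ + r = +0.25736 m.
|ω_lever| = |0.073·11.02·+0.25736| / 0.0703095 = 2.9446 rad/s.

2.94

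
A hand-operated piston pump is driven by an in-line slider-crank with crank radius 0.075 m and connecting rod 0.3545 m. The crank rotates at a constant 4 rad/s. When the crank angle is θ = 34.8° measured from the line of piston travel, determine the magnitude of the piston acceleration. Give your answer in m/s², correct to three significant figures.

1.08

ω = 4 rad/s
x(θ) = r cosθ + √(L² − r² sin²θ); with ω constant, a = ω²·d²x/dθ².
d²x/dθ² = −r cosθ − r²(cos2θ)/√u − r⁴ sin²2θ/(4u^{3/2}),  u = L² − r² sin²θ = 0.123838 m².
Substituting r = 0.075 m, L = 0.3545 m, θ = 34.8°: d²x/dθ² = -0.067317 m.
a = ω²·d²x/dθ² = (4)²·(-0.067317) = -1.0771 m/s²;  |a| = 1.0771 m/s².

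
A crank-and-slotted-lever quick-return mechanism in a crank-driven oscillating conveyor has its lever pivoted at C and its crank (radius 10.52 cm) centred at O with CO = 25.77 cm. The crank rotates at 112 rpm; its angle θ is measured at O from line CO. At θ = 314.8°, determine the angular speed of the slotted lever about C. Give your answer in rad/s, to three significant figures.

ω = 11.73 rad/s (from 112 rpm).
Crank pin A relative to C: A = (d + r cosθ, r sinθ); lever angle φ = atan2(r sinθ, d + r cosθ).
Differentiating tanφ: φ̇ = rω(d cosθ + r)/(d² + r² + 2dr cosθ).
d² + r² + 2dr cosθ = |CA|² = 0.115682 m²;  d cosθ + r = +0.28678 m.
|ω_lever| = |0.1052·11.73·+0.28678| / 0.115682 = 3.0588 rad/s.

3.06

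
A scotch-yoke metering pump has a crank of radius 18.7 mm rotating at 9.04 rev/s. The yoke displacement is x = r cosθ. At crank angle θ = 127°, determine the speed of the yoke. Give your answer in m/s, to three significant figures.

ω = 56.8 rad/s (from 9.04 rev/s).
x = r cosθ ⇒ ẋ = −rω sinθ.
|v| = rω|sinθ| = 0.0187·56.8·|sin 127°| = 0.84828 m/s.

0.848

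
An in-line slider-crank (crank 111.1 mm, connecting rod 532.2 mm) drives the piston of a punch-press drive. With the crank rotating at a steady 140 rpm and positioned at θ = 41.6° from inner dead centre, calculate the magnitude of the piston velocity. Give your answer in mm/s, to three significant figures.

ω = 2π·140/60 = 14.66 rad/s
For an in-line slider-crank, x = r cosθ + √(L² − r² sin²θ), so v = −rω sinθ·[1 + r cosθ/√(L² − r² sin²θ)].
With r = 0.1111 m, L = 0.5322 m, θ = 41.6°: √(L² − r² sin²θ) = 0.52706 m.
v = −0.1111·14.66·0.66393·[1 + 0.1111·0.74780/0.52706] = -1.2519 m/s.
|v| = 1.2519 m/s = 1251.9 mm/s.

1250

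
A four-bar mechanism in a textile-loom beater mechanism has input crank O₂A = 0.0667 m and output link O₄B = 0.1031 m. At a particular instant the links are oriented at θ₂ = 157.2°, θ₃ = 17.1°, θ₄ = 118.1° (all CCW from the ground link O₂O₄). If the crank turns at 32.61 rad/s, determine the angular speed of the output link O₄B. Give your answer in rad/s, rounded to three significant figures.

ω₂ = 32.61 rad/s
Differentiating the loop-closure r₂e^{iθ₂}+r₃e^{iθ₃}=r₁+r₄e^{iθ₄} gives r₂ω₂e^{iθ₂}+r₃ω₃e^{iθ₃}=r₄ω₄e^{iθ₄}.
Eliminating the other unknown: ω₄ = r₂ω₂ sin(θ₂−θ₃) / [r₄ sin(θ₄−θ₃)].
Numerator sine = +0.64145; denominator sine = +0.98163.
Result = 0.0667·32.61·(+0.64145) / (0.1031·(+0.98163)) = +13.786 rad/s; magnitude 13.786 rad/s.

13.8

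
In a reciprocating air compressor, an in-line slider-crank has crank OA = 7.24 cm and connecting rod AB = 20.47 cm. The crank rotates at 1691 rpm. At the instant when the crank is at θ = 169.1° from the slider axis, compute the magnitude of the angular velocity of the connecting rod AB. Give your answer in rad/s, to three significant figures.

61.6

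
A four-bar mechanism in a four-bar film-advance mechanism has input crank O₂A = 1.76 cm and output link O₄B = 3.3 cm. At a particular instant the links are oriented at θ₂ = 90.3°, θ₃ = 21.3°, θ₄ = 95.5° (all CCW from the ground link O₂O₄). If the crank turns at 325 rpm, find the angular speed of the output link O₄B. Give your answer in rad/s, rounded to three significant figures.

ω₂ = 34.03 rad/s (from 325 rpm).
Differentiating the loop-closure r₂e^{iθ₂}+r₃e^{iθ₃}=r₁+r₄e^{iθ₄} gives r₂ω₂e^{iθ₂}+r₃ω₃e^{iθ₃}=r₄ω₄e^{iθ₄}.
Eliminating the other unknown: ω₄ = r₂ω₂ sin(θ₂−θ₃) / [r₄ sin(θ₄−θ₃)].
Numerator sine = +0.93358; denominator sine = +0.96222.
Result = 0.0176·34.03·(+0.93358) / (0.033·(+0.96222)) = +17.611 rad/s; magnitude 17.611 rad/s.

17.6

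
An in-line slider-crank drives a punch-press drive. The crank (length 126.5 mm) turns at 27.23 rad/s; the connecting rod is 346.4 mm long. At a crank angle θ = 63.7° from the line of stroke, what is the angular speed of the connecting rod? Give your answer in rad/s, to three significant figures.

ω = 27.23 rad/s
The rod makes angle φ with the slider axis where L sinφ = r sinθ; differentiating, L cosφ·φ̇ = r ω cosθ.
L cosφ = √(L² − r² sin²θ) = 0.32731 m.
|ω_rod| = r ω |cosθ| / √(L² − r² sin²θ) = 0.1265·27.23·0.44307/0.32731 = 4.6629 rad/s.

4.66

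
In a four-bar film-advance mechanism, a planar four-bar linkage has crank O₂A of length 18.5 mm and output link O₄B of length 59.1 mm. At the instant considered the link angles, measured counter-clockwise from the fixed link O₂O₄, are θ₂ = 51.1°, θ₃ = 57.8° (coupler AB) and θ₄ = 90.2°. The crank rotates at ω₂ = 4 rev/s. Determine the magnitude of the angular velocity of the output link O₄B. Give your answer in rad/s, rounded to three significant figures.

ω₂ = 25.13 rad/s (from 4 rev/s).
Differentiating the loop-closure r₂e^{iθ₂}+r₃e^{iθ₃}=r₁+r₄e^{iθ₄} gives r₂ω₂e^{iθ₂}+r₃ω₃e^{iθ₃}=r₄ω₄e^{iθ₄}.
Eliminating the other unknown: ω₄ = r₂ω₂ sin(θ₂−θ₃) / [r₄ sin(θ₄−θ₃)].
Numerator sine = -0.11667; denominator sine = +0.53583.
Result = 0.0185·25.13·(-0.11667) / (0.0591·(+0.53583)) = -1.713 rad/s; magnitude 1.713 rad/s.

1.71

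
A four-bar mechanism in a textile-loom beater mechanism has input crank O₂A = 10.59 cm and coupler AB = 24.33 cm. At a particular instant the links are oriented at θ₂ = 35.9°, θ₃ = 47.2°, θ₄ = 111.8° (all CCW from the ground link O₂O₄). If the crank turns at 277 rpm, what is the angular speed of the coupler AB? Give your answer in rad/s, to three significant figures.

13.6

ω₂ = 29.01 rad/s (from 277 rpm).
Differentiating the loop-closure r₂e^{iθ₂}+r₃e^{iθ₃}=r₁+r₄e^{iθ₄} gives r₂ω₂e^{iθ₂}+r₃ω₃e^{iθ₃}=r₄ω₄e^{iθ₄}.
Eliminating the other unknown: ω₃ = r₂ω₂ sin(θ₄−θ₂) / [r₃ sin(θ₃−θ₄)].
Numerator sine = +0.96987; denominator sine = -0.90334.
Result = 0.1059·29.01·(+0.96987) / (0.2433·(-0.90334)) = -13.556 rad/s; magnitude 13.556 rad/s.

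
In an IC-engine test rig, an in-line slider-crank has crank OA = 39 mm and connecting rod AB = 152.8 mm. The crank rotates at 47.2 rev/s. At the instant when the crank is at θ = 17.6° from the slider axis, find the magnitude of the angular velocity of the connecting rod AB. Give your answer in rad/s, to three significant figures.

ω = 296.6 rad/s (converted from 47.2 rev/s).
The rod makes angle φ with the slider axis where L sinφ = r sinθ; differentiating, L cosφ·φ̇ = r ω cosθ.
L cosφ = √(L² − r² sin²θ) = 0.15234 m.
|ω_rod| = r ω |cosθ| / √(L² − r² sin²θ) = 0.039·296.6·0.95319/0.15234 = 72.367 rad/s.

72.4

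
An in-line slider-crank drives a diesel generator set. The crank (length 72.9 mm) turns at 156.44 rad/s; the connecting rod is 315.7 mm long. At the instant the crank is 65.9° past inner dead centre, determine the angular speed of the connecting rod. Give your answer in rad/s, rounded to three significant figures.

ω = 156.4 rad/s
The rod makes angle φ with the slider axis where L sinφ = r sinθ; differentiating, L cosφ·φ̇ = r ω cosθ.
L cosφ = √(L² − r² sin²θ) = 0.30861 m.
|ω_rod| = r ω |cosθ| / √(L² − r² sin²θ) = 0.0729·156.4·0.40833/0.30861 = 15.09 rad/s.

15.1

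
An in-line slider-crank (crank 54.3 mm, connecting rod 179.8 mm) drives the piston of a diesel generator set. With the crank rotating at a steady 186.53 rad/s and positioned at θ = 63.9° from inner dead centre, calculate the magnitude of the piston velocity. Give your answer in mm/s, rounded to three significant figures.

ω = 186.5 rad/s
For an in-line slider-crank, x = r cosθ + √(L² − r² sin²θ), so v = −rω sinθ·[1 + r cosθ/√(L² − r² sin²θ)].
With r = 0.0543 m, L = 0.1798 m, θ = 63.9°: √(L² − r² sin²θ) = 0.17306 m.
v = −0.0543·186.5·0.89803·[1 + 0.0543·0.43994/0.17306] = -10.351 m/s.
|v| = 10.351 m/s = 10351 mm/s.

10400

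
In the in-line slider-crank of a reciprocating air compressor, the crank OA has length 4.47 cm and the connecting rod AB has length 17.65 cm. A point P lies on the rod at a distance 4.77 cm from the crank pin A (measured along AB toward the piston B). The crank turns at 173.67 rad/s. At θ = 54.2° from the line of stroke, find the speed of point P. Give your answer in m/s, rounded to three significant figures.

7.34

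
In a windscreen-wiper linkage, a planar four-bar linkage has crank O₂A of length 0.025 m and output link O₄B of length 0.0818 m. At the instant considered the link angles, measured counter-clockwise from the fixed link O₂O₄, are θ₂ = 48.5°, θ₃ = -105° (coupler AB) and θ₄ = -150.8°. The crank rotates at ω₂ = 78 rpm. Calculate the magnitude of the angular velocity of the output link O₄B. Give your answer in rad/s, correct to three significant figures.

ω₂ = 8.168 rad/s (from 78 rpm).
Differentiating the loop-closure r₂e^{iθ₂}+r₃e^{iθ₃}=r₁+r₄e^{iθ₄} gives r₂ω₂e^{iθ₂}+r₃ω₃e^{iθ₃}=r₄ω₄e^{iθ₄}.
Eliminating the other unknown: ω₄ = r₂ω₂ sin(θ₂−θ₃) / [r₄ sin(θ₄−θ₃)].
Numerator sine = +0.44620; denominator sine = -0.71691.
Result = 0.025·8.168·(+0.44620) / (0.0818·(-0.71691)) = -1.5537 rad/s; magnitude 1.5537 rad/s.

1.55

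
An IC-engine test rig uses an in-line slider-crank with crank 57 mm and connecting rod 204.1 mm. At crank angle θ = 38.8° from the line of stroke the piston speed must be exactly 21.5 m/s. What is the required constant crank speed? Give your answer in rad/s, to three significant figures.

For an in-line slider-crank, |v_piston| = rω|sinθ|·[1 + r cosθ/√(L² − r² sin²θ)].
With r = 0.057 m, L = 0.2041 m, θ = 38.8°: the bracketed kinematic factor |dx/dθ| = 0.043612 m.
ω = v/|dx/dθ| = 21.5/0.043612 = 492.98 rad/s.

493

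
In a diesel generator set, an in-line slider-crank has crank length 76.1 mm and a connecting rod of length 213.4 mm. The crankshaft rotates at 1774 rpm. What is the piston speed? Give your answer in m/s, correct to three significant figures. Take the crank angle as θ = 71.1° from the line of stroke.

ω = 2π·1774/60 = 185.8 rad/s
For an in-line slider-crank, x = r cosθ + √(L² − r² sin²θ), so v = −rω sinθ·[1 + r cosθ/√(L² − r² sin²θ)].
With r = 0.0761 m, L = 0.2134 m, θ = 71.1°: √(L² − r² sin²θ) = 0.20089 m.
v = −0.0761·185.8·0.94609·[1 + 0.0761·0.32392/0.20089] = -15.016 m/s.
|v| = 15.016 m/s.

15.0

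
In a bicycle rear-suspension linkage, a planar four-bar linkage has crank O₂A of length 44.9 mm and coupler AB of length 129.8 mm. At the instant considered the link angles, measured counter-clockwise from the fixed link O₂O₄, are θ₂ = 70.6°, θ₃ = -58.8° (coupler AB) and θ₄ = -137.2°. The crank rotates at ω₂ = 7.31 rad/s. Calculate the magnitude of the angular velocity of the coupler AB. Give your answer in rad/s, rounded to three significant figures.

ω₂ = 7.31 rad/s
Differentiating the loop-closure r₂e^{iθ₂}+r₃e^{iθ₃}=r₁+r₄e^{iθ₄} gives r₂ω₂e^{iθ₂}+r₃ω₃e^{iθ₃}=r₄ω₄e^{iθ₄}.
Eliminating the other unknown: ω₃ = r₂ω₂ sin(θ₄−θ₂) / [r₃ sin(θ₃−θ₄)].
Numerator sine = +0.46639; denominator sine = +0.97958.
Result = 0.0449·7.31·(+0.46639) / (0.1298·(+0.97958)) = +1.2039 rad/s; magnitude 1.2039 rad/s.

1.20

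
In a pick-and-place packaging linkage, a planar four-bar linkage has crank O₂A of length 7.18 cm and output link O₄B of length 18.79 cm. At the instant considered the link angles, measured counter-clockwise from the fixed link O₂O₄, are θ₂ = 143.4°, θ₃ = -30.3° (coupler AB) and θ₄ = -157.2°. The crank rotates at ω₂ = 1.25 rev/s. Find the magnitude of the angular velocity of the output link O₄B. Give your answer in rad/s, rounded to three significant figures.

ω₂ = 7.854 rad/s (from 1.25 rev/s).
Differentiating the loop-closure r₂e^{iθ₂}+r₃e^{iθ₃}=r₁+r₄e^{iθ₄} gives r₂ω₂e^{iθ₂}+r₃ω₃e^{iθ₃}=r₄ω₄e^{iθ₄}.
Eliminating the other unknown: ω₄ = r₂ω₂ sin(θ₂−θ₃) / [r₄ sin(θ₄−θ₃)].
Numerator sine = +0.10973; denominator sine = -0.79968.
Result = 0.0718·7.854·(+0.10973) / (0.1879·(-0.79968)) = -0.41182 rad/s; magnitude 0.41182 rad/s.

0.412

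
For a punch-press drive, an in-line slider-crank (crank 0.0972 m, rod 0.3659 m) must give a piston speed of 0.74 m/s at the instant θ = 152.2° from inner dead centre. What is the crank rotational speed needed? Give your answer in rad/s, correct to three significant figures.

21.4

For an in-line slider-crank, |v_piston| = rω|sinθ|·[1 + r cosθ/√(L² − r² sin²θ)].
With r = 0.0972 m, L = 0.3659 m, θ = 152.2°: the bracketed kinematic factor |dx/dθ| = 0.034598 m.
ω = v/|dx/dθ| = 0.74/0.034598 = 21.389 rad/s.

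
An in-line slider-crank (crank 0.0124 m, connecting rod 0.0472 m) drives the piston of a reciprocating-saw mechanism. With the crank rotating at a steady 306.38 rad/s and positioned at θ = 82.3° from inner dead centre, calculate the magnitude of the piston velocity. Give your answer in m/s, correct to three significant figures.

3.90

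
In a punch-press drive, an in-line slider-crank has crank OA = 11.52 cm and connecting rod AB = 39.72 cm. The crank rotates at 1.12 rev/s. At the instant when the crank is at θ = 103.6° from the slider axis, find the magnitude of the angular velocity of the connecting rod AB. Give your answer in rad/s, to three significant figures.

ω = 7.037 rad/s (converted from 1.12 rev/s).
The rod makes angle φ with the slider axis where L sinφ = r sinθ; differentiating, L cosφ·φ̇ = r ω cosθ.
L cosφ = √(L² − r² sin²θ) = 0.38109 m.
|ω_rod| = r ω |cosθ| / √(L² − r² sin²θ) = 0.1152·7.037·0.23514/0.38109 = 0.50021 rad/s.

0.500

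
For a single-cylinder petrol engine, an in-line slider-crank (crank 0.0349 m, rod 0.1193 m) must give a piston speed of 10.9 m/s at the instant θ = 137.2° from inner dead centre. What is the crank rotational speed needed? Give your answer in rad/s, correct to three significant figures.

589

For an in-line slider-crank, |v_piston| = rω|sinθ|·[1 + r cosθ/√(L² − r² sin²θ)].
With r = 0.0349 m, L = 0.1193 m, θ = 137.2°: the bracketed kinematic factor |dx/dθ| = 0.018519 m.
ω = v/|dx/dθ| = 10.9/0.018519 = 588.58 rad/s.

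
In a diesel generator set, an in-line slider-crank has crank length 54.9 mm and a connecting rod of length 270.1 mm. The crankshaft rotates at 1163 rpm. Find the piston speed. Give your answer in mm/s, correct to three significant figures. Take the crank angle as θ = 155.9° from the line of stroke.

ω = 2π·1163/60 = 121.8 rad/s
For an in-line slider-crank, x = r cosθ + √(L² − r² sin²θ), so v = −rω sinθ·[1 + r cosθ/√(L² − r² sin²θ)].
With r = 0.0549 m, L = 0.2701 m, θ = 155.9°: √(L² − r² sin²θ) = 0.26917 m.
v = −0.0549·121.8·0.40833·[1 + 0.0549·-0.91283/0.26917] = -2.2219 m/s.
|v| = 2.2219 m/s = 2221.9 mm/s.

2220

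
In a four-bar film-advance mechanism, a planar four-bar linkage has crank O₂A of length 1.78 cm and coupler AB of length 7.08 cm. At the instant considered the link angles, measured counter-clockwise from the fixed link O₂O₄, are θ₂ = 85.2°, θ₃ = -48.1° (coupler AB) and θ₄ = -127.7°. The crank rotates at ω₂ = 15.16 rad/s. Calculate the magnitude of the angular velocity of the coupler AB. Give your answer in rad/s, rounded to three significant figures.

ω₂ = 15.16 rad/s
Differentiating the loop-closure r₂e^{iθ₂}+r₃e^{iθ₃}=r₁+r₄e^{iθ₄} gives r₂ω₂e^{iθ₂}+r₃ω₃e^{iθ₃}=r₄ω₄e^{iθ₄}.
Eliminating the other unknown: ω₃ = r₂ω₂ sin(θ₄−θ₂) / [r₃ sin(θ₃−θ₄)].
Numerator sine = +0.54317; denominator sine = +0.98357.
Result = 0.0178·15.16·(+0.54317) / (0.0708·(+0.98357)) = +2.1048 rad/s; magnitude 2.1048 rad/s.

2.10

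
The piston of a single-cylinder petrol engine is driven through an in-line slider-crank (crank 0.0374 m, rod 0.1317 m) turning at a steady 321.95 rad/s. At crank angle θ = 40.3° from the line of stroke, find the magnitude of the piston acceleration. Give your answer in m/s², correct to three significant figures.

3160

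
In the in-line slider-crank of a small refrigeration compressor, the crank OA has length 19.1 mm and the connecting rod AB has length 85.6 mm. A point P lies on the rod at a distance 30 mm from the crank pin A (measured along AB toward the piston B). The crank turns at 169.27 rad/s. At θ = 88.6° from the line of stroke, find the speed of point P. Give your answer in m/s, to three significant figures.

3.24

ω = 169.3 rad/s.  Crank-pin speed |V_A| = rω = 3.2331 m/s, perpendicular to OA.
Rod angle: sinφ = −(r/L) sinθ ⇒ φ = -12.889°; ω_rod = −rω cosθ/√(L²−r²sin²θ) = -0.94664 rad/s.
V_P = V_A + ω_rod × AP, with AP = 0.03 m along the rod.
Components: V_Px = −rω sinθ − a·ω_rod·sinφ = -3.2384 m/s;  V_Py = rω cosθ + a·ω_rod·cosφ = +0.051307 m/s.
|V_P| = √(V_Px² + V_Py²) = 3.2388 m/s.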